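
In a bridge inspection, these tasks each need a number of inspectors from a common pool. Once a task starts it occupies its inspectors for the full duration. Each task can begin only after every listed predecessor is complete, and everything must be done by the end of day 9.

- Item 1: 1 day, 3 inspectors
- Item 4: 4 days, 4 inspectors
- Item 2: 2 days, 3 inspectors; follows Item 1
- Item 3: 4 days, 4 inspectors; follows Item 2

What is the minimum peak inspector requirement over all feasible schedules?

7

Early-start (Item 1@1, Item 4@1, Item 2@2, Item 3@4) gives peak 8: d1:7  d2:7  d3:7  d4:8  d5:4  d6:4  d7:4  d8:0  d9:0.
Shift Item 3→5.
Schedule Item 1@1, Item 4@1, Item 2@2, Item 3@5: d1:7  d2:7  d3:7  d4:4  d5:4  d6:4  d7:4  d8:4  d9:0 — peak 7.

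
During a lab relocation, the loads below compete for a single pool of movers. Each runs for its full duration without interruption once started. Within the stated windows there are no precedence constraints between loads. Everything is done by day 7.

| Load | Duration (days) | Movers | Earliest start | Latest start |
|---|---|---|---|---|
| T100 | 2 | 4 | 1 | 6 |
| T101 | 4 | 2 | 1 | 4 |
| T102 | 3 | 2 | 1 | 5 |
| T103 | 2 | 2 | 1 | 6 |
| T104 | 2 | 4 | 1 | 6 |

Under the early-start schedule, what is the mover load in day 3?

4

At early start, day 3 has: T101, T102.
Demand: 2 + 2 = 4.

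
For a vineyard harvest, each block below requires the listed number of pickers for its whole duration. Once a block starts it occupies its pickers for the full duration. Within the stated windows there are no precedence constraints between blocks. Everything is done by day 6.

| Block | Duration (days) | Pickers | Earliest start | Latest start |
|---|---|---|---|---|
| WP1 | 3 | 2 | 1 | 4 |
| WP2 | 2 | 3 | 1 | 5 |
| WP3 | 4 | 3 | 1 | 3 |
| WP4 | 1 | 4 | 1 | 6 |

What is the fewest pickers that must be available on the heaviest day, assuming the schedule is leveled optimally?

6

Early-start (WP1@1, WP2@1, WP3@1, WP4@1) gives peak 12: d1:12  d2:8  d3:5  d4:3  d5:0  d6:0.
Shift WP2→4, WP4→6.
Schedule WP1@1, WP2@4, WP3@1, WP4@6: d1:5  d2:5  d3:5  d4:6  d5:3  d6:4 — peak 6.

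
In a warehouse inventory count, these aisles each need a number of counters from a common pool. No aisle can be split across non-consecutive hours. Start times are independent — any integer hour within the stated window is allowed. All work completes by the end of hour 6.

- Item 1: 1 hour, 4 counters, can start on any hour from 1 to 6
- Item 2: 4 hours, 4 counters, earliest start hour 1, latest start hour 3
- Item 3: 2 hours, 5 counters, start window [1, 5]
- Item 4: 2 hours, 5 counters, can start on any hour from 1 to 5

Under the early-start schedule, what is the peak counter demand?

Early-start schedule: Item 1@1, Item 2@1, Item 3@1, Item 4@1.
Load per hour: hour 1: 18, hour 2: 14, hour 3: 4, hour 4: 4, hour 5: 0, hour 6: 0.
Peak is 18.

18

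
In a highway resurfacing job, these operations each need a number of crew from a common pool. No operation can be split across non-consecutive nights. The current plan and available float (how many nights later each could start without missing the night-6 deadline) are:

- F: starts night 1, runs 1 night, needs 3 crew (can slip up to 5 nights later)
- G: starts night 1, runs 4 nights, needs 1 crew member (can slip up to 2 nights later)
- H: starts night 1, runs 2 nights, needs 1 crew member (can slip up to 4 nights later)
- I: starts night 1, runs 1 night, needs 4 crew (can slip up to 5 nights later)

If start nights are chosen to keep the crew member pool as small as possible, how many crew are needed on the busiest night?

Early-start (F@1, G@1, H@1, I@1) gives peak 9: n1:9  n2:2  n3:1  n4:1  n5:0  n6:0.
Shift H→2, I→5.
Schedule F@1, G@1, H@2, I@5: n1:4  n2:2  n3:2  n4:1  n5:4  n6:0 — peak 4.

4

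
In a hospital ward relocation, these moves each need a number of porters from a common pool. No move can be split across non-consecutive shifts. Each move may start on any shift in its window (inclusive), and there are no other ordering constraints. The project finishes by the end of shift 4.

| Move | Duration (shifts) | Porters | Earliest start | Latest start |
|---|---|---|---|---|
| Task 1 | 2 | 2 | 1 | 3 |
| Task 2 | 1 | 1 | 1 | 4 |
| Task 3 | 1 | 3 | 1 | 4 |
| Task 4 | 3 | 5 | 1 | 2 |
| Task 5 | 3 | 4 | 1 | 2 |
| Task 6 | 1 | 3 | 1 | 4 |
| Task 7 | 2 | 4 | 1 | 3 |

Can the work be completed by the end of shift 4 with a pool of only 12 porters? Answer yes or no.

no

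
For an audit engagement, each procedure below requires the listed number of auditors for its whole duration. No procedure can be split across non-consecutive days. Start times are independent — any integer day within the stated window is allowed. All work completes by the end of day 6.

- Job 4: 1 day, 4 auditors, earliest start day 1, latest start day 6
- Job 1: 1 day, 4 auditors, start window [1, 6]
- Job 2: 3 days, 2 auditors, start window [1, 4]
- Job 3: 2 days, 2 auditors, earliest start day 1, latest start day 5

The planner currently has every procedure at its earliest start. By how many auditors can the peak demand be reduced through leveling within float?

Early-start peak: d1:12  d2:4  d3:2  d4:0  d5:0  d6:0 ⇒ 12.
Leveled (Job 4@1, Job 1@2, Job 2@3, Job 3@3): d1:4  d2:4  d3:4  d4:4  d5:2  d6:0 ⇒ 4.
Reduction 12 − 4 = 8.

8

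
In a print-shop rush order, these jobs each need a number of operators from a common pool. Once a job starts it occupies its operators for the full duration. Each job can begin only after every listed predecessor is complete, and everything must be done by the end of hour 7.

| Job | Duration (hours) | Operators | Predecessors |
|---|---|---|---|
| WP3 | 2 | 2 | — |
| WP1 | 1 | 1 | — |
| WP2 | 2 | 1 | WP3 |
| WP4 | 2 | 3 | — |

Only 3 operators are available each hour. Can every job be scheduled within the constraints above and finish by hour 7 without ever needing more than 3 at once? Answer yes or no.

yes

Schedule WP3@1, WP1@1, WP2@3, WP4@5: h1:3  h2:2  h3:1  h4:1  h5:3  h6:3  h7:0 — peak 3 ≤ 3.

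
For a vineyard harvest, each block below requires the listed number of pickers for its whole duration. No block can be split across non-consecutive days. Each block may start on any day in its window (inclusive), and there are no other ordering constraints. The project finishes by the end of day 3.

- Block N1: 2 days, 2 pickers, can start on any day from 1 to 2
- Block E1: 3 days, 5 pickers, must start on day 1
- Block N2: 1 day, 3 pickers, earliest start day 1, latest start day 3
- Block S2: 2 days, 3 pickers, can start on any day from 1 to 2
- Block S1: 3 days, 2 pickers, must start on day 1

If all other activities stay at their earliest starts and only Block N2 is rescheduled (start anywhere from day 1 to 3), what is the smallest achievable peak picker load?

12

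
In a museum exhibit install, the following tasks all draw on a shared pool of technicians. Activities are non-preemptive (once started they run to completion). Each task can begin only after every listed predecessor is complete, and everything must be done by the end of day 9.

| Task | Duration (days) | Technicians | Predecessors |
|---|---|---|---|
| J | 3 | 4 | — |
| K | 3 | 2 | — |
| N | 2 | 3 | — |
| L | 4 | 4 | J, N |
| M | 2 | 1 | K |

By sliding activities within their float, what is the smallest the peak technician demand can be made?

6

Early-start (J@1, K@1, N@1, L@4, M@4) gives peak 9: d1:9  d2:9  d3:6  d4:5  d5:5  d6:4  d7:4  d8:0  d9:0.
Shift N→4, L→6.
Schedule J@1, K@1, N@4, L@6, M@4: d1:6  d2:6  d3:6  d4:4  d5:4  d6:4  d7:4  d8:4  d9:4 — peak 6.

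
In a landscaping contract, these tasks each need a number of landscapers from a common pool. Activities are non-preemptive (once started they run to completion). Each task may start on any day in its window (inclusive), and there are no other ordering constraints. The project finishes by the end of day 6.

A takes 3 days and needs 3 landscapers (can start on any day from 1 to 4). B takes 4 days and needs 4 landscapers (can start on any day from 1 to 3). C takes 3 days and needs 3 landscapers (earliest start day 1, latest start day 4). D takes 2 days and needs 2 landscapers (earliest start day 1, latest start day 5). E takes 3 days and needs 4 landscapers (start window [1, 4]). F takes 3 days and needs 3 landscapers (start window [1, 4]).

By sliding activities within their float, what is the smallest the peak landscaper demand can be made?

11

Early-start (A@1, B@1, C@1, D@1, E@1, F@1) gives peak 19: d1:19  d2:19  d3:17  d4:4  d5:0  d6:0.
Shift D→5, E→4, F→4.
Schedule A@1, B@1, C@1, D@5, E@4, F@4: d1:10  d2:10  d3:10  d4:11  d5:9  d6:9 — peak 11.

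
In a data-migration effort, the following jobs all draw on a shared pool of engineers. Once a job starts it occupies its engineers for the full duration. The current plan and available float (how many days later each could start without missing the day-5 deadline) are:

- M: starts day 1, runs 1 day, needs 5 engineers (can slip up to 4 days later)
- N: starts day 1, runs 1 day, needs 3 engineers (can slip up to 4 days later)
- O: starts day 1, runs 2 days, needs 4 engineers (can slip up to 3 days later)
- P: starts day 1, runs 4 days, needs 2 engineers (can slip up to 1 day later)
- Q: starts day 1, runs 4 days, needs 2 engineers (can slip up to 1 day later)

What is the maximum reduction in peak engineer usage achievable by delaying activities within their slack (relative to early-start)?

8

Early-start peak: d1:16  d2:8  d3:4  d4:4  d5:0 ⇒ 16.
Leveled (M@1, N@1, O@2, P@2, Q@2): d1:8  d2:8  d3:8  d4:4  d5:4 ⇒ 8.
Reduction 16 − 8 = 8.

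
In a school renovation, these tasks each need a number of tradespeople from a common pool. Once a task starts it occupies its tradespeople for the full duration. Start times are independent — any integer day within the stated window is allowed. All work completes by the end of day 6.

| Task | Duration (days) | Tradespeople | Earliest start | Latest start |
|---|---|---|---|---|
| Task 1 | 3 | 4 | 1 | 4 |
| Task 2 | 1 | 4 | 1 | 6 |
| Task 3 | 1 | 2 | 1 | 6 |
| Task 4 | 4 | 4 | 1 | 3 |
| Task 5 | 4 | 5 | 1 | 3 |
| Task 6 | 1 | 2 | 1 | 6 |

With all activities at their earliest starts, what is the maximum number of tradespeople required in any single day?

21

Early-start schedule: Task 1@1, Task 2@1, Task 3@1, Task 4@1, Task 5@1, Task 6@1.
Load per day: day 1: 21, day 2: 13, day 3: 13, day 4: 9, day 5: 0, day 6: 0.
Peak is 21.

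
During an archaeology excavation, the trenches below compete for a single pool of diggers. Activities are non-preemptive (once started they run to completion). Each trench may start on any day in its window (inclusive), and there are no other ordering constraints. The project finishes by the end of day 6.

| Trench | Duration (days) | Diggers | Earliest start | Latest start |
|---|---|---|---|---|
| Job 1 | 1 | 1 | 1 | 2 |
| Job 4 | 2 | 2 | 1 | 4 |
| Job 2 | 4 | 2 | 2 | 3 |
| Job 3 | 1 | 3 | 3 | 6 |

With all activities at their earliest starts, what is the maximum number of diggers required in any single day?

Early-start schedule: Job 1@1, Job 4@1, Job 2@2, Job 3@3.
Load per day: day 1: 3, day 2: 4, day 3: 5, day 4: 2, day 5: 2, day 6: 0.
Peak is 5.

5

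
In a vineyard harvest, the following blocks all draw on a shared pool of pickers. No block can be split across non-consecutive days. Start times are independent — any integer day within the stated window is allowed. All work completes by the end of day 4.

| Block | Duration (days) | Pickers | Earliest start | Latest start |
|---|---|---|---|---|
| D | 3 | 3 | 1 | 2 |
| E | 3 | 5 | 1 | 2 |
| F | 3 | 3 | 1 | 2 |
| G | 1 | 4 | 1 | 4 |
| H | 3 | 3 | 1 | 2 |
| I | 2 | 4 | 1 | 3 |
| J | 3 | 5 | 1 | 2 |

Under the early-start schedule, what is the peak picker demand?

27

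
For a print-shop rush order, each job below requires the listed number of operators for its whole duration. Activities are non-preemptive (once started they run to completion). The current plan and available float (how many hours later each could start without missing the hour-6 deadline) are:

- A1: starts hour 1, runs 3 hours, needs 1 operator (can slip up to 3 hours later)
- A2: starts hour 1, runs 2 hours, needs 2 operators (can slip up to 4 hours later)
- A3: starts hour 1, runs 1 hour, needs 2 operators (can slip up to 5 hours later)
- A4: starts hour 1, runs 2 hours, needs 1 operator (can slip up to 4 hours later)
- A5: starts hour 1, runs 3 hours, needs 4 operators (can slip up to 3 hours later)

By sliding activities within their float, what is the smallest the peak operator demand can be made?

4

Early-start (A1@1, A2@1, A3@1, A4@1, A5@1) gives peak 10: h1:10  h2:8  h3:5  h4:0  h5:0  h6:0.
Shift A3→3, A5→4.
Schedule A1@1, A2@1, A3@3, A4@1, A5@4: h1:4  h2:4  h3:3  h4:4  h5:4  h6:4 — peak 4.
Total operator-hours = 23 over 6 hours ⇒ peak ≥ ⌈23/6⌉ = 4, so 4 is optimal.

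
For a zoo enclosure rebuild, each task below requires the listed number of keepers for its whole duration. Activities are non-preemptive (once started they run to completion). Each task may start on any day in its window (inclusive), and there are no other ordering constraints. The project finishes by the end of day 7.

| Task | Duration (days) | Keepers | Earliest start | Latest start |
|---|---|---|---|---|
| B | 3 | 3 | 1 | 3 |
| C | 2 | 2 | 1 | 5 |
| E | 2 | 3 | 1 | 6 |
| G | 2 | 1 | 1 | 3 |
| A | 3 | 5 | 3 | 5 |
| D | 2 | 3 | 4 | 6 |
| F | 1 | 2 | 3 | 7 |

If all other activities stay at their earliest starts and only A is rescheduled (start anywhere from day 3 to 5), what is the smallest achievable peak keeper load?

A@3: d1:9  d2:9  d3:10  d4:8  d5:8  d6:0  d7:0 → peak 10
A@4: d1:9  d2:9  d3:5  d4:8  d5:8  d6:5  d7:0 → peak 9
A@5: d1:9  d2:9  d3:5  d4:3  d5:8  d6:5  d7:5 → peak 9
Best is A@4, peak 9.

9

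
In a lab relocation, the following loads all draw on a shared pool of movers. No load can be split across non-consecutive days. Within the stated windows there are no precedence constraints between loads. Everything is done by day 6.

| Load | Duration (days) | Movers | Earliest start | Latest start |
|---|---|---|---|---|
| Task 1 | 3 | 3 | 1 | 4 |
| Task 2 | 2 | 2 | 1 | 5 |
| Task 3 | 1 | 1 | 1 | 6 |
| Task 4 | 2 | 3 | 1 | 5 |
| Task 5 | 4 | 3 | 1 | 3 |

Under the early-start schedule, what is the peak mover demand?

12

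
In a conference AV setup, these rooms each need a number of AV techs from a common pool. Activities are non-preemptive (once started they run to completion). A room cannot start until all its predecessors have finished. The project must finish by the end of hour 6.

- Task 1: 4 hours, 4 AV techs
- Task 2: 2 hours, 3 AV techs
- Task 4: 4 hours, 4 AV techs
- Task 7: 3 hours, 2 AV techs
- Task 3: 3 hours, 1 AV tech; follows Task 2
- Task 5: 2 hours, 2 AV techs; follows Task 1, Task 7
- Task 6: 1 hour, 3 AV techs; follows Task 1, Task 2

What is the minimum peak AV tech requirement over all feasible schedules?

Early-start (Task 1@1, Task 2@1, Task 4@1, Task 7@1, Task 3@3, Task 5@5, Task 6@5) gives peak 13: h1:13  h2:13  h3:11  h4:9  h5:6  h6:2.
Shift Task 4→3, Task 3→4.
Schedule Task 1@1, Task 2@1, Task 4@3, Task 7@1, Task 3@4, Task 5@5, Task 6@5: h1:9  h2:9  h3:10  h4:9  h5:10  h6:7 — peak 10.

10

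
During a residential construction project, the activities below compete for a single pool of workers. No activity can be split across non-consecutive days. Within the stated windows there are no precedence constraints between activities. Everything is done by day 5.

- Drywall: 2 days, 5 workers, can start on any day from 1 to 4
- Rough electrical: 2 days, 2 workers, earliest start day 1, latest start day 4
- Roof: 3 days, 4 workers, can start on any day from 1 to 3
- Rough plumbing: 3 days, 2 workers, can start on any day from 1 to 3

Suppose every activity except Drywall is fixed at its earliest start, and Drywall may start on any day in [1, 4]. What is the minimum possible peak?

Drywall@1: d1:13  d2:13  d3:6  d4:0  d5:0 → peak 13
Drywall@2: d1:8  d2:13  d3:11  d4:0  d5:0 → peak 13
Drywall@3: d1:8  d2:8  d3:11  d4:5  d5:0 → peak 11
Drywall@4: d1:8  d2:8  d3:6  d4:5  d5:5 → peak 8
Best is Drywall@4, peak 8.

8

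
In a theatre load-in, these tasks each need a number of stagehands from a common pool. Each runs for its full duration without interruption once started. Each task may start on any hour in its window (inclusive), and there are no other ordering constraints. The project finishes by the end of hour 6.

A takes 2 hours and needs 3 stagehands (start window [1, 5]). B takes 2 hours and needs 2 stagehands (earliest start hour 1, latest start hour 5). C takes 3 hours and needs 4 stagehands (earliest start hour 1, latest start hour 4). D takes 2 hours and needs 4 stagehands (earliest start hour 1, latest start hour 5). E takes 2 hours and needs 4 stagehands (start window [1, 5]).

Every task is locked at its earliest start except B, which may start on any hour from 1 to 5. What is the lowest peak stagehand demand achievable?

15

B@1: h1:17  h2:17  h3:4  h4:0  h5:0  h6:0 → peak 17
B@2: h1:15  h2:17  h3:6  h4:0  h5:0  h6:0 → peak 17
B@3: h1:15  h2:15  h3:6  h4:2  h5:0  h6:0 → peak 15
B@4: h1:15  h2:15  h3:4  h4:2  h5:2  h6:0 → peak 15
B@5: h1:15  h2:15  h3:4  h4:0  h5:2  h6:2 → peak 15
Best is B@3, peak 15.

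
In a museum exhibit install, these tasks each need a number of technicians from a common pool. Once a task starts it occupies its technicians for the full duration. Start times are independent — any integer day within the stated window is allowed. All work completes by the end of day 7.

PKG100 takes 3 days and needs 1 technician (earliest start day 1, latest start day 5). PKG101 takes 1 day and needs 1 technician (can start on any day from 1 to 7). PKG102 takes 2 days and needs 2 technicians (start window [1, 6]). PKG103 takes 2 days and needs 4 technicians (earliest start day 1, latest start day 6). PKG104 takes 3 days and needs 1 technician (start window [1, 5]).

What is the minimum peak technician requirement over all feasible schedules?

4

Early-start (PKG100@1, PKG101@1, PKG102@1, PKG103@1, PKG104@1) gives peak 9: d1:9  d2:8  d3:2  d4:0  d5:0  d6:0  d7:0.
Shift PKG103→5, PKG104→2.
Schedule PKG100@1, PKG101@1, PKG102@1, PKG103@5, PKG104@2: d1:4  d2:4  d3:2  d4:1  d5:4  d6:4  d7:0 — peak 4.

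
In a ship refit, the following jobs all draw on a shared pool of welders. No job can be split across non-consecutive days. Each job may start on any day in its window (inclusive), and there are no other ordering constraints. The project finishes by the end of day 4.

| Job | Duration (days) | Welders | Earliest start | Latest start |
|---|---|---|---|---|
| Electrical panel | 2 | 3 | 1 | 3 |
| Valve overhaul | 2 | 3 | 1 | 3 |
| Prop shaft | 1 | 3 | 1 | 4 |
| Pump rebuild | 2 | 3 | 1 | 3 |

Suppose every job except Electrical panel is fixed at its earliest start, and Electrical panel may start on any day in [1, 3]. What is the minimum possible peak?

9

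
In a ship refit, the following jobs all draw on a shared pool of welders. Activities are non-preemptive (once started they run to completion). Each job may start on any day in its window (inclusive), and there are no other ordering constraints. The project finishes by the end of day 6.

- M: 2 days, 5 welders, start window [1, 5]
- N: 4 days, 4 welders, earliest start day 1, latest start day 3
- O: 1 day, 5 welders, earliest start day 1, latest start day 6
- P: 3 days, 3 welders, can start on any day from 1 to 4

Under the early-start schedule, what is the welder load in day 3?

7

At early start, day 3 has: N, P.
Demand: 4 + 3 = 7.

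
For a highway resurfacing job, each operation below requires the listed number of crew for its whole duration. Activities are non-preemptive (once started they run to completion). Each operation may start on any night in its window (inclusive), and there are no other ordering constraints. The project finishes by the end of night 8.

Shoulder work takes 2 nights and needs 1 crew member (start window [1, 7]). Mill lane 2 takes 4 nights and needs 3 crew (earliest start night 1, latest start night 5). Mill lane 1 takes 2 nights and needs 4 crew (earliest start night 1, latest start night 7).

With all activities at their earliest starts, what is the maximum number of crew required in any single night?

Early-start schedule: Shoulder work@1, Mill lane 2@1, Mill lane 1@1.
Load per night: night 1: 8, night 2: 8, night 3: 3, night 4: 3, night 5: 0, night 6: 0, night 7: 0, night 8: 0.
Peak is 8.

8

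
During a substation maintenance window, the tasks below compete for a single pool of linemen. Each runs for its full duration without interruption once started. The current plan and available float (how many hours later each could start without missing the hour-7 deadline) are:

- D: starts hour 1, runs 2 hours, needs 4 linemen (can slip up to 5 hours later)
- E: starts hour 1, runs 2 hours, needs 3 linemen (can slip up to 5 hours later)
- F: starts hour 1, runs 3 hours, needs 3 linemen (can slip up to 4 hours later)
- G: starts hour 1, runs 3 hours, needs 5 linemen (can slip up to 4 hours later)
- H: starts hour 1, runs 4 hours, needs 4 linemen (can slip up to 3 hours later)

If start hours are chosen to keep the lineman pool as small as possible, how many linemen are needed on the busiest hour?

8

Early-start (D@1, E@1, F@1, G@1, H@1) gives peak 19: h1:19  h2:19  h3:12  h4:4  h5:0  h6:0  h7:0.
Shift E→3, F→5, G→5.
Schedule D@1, E@3, F@5, G@5, H@1: h1:8  h2:8  h3:7  h4:7  h5:8  h6:8  h7:8 — peak 8.
Total lineman-hours = 54 over 7 hours ⇒ peak ≥ ⌈54/7⌉ = 8, so 8 is optimal.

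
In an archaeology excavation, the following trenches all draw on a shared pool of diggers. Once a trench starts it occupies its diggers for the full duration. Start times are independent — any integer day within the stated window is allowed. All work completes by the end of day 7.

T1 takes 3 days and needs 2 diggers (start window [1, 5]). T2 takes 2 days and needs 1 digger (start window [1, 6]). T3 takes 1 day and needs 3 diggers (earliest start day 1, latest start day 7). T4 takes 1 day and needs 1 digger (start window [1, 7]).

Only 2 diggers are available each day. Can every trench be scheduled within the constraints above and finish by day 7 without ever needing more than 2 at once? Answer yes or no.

The minimum achievable peak is 3; 2 < 3, so no feasible schedule stays within the cap.

no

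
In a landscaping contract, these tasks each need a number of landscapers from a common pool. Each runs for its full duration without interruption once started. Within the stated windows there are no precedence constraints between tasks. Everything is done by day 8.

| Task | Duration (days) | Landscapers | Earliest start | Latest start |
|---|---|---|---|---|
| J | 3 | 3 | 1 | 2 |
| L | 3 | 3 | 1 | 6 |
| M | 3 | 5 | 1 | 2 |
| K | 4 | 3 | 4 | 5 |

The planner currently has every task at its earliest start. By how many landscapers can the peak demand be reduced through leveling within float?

3

Early-start peak: d1:11  d2:11  d3:11  d4:3  d5:3  d6:3  d7:3  d8:0 ⇒ 11.
Leveled (J@1, L@4, M@1, K@4): d1:8  d2:8  d3:8  d4:6  d5:6  d6:6  d7:3  d8:0 ⇒ 8.
Reduction 11 − 8 = 3.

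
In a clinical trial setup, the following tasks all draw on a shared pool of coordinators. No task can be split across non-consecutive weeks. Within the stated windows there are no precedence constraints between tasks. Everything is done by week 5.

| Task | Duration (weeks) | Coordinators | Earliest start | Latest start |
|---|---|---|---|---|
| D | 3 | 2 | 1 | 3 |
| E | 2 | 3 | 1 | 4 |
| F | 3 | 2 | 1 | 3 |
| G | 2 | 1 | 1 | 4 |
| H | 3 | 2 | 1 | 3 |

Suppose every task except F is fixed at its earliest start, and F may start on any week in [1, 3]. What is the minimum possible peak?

F@1: w1:10  w2:10  w3:6  w4:0  w5:0 → peak 10
F@2: w1:8  w2:10  w3:6  w4:2  w5:0 → peak 10
F@3: w1:8  w2:8  w3:6  w4:2  w5:2 → peak 8
Best is F@3, peak 8.

8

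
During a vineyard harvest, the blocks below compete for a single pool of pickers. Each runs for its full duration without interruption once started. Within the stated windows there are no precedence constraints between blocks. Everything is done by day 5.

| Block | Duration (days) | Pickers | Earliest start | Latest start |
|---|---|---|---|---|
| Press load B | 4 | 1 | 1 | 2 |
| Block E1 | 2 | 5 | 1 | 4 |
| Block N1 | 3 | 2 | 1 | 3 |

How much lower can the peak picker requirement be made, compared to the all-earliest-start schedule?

2

Early-start peak: d1:8  d2:8  d3:3  d4:1  d5:0 ⇒ 8.
Leveled (Press load B@1, Block E1@1, Block N1@3): d1:6  d2:6  d3:3  d4:3  d5:2 ⇒ 6.
Reduction 8 − 6 = 2.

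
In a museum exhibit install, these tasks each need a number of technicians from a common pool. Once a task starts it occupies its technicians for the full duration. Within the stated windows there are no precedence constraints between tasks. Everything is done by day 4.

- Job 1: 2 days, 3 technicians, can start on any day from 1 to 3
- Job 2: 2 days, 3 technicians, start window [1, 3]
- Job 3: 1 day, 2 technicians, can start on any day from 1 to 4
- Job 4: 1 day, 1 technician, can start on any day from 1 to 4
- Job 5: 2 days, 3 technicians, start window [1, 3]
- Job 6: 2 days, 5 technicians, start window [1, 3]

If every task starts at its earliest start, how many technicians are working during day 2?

14

At early start, day 2 has: Job 1, Job 2, Job 5, Job 6.
Demand: 3 + 3 + 3 + 5 = 14.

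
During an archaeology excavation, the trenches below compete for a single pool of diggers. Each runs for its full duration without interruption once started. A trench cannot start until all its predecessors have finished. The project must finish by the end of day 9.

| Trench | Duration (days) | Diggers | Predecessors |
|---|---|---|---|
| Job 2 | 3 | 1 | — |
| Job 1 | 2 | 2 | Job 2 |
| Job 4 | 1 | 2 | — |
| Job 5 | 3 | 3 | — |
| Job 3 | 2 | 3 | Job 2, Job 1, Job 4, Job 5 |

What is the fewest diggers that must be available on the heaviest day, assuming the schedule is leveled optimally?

Early-start (Job 2@1, Job 1@4, Job 4@1, Job 5@1, Job 3@6) gives peak 6: d1:6  d2:4  d3:4  d4:2  d5:2  d6:3  d7:3  d8:0  d9:0.
Shift Job 4→4.
Schedule Job 2@1, Job 1@4, Job 4@4, Job 5@1, Job 3@6: d1:4  d2:4  d3:4  d4:4  d5:2  d6:3  d7:3  d8:0  d9:0 — peak 4.

4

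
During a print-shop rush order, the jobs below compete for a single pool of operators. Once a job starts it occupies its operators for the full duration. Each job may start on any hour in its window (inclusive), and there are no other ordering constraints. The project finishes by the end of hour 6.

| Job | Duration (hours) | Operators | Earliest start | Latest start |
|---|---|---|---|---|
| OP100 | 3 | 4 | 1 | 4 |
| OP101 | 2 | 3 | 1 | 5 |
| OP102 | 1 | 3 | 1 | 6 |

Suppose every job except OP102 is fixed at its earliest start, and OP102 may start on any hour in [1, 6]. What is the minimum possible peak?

OP102@1: h1:10  h2:7  h3:4  h4:0  h5:0  h6:0 → peak 10
OP102@2: h1:7  h2:10  h3:4  h4:0  h5:0  h6:0 → peak 10
OP102@3: h1:7  h2:7  h3:7  h4:0  h5:0  h6:0 → peak 7
OP102@4: h1:7  h2:7  h3:4  h4:3  h5:0  h6:0 → peak 7
OP102@5: h1:7  h2:7  h3:4  h4:0  h5:3  h6:0 → peak 7
OP102@6: h1:7  h2:7  h3:4  h4:0  h5:0  h6:3 → peak 7
Best is OP102@3, peak 7.

7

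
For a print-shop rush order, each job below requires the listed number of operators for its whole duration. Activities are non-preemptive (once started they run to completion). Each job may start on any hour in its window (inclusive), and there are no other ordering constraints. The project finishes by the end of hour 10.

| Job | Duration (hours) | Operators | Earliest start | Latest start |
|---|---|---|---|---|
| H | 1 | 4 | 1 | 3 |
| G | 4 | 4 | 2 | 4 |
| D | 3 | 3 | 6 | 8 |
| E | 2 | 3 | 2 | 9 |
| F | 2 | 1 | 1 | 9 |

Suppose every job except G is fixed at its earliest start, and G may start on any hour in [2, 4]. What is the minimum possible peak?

7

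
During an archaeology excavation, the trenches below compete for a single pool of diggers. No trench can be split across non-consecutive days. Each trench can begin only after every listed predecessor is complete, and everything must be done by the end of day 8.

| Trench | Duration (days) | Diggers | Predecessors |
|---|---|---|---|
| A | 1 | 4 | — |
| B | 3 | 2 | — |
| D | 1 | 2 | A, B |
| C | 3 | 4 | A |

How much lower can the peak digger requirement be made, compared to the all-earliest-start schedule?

2

Early-start peak: d1:6  d2:6  d3:6  d4:6  d5:0  d6:0  d7:0  d8:0 ⇒ 6.
Leveled (A@1, B@2, D@5, C@6): d1:4  d2:2  d3:2  d4:2  d5:2  d6:4  d7:4  d8:4 ⇒ 4.
Reduction 6 − 4 = 2.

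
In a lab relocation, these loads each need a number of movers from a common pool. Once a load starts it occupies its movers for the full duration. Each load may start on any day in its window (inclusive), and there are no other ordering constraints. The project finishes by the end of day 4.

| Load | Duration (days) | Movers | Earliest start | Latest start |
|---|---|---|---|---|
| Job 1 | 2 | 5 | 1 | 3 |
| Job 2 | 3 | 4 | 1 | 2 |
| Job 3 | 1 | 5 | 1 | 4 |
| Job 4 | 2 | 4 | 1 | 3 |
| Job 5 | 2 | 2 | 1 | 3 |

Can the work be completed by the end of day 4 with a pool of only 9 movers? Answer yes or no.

no

Total mover-days = 39; over 4 days the average is 39/4 > 9, so some day must exceed 9.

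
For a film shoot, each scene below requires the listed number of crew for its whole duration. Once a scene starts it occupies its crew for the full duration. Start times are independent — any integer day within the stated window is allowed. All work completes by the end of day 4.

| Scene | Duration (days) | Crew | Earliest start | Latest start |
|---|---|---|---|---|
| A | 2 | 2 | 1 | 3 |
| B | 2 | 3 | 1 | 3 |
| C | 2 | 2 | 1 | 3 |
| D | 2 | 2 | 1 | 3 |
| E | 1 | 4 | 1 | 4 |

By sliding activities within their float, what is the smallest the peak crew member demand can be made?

7

Early-start (A@1, B@1, C@1, D@1, E@1) gives peak 13: d1:13  d2:9  d3:0  d4:0.
Shift D→3, E→3.
Schedule A@1, B@1, C@1, D@3, E@3: d1:7  d2:7  d3:6  d4:2 — peak 7.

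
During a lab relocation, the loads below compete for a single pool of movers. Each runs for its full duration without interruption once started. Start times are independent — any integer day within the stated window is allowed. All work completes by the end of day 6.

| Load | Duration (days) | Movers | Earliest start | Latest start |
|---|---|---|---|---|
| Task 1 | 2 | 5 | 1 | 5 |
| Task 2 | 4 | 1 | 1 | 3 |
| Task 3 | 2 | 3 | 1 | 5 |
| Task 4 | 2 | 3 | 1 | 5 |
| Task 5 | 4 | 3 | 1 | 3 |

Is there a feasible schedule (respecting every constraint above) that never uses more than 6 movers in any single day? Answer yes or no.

no

Total mover-days = 38; over 6 days the average is 38/6 > 6, so some day must exceed 6.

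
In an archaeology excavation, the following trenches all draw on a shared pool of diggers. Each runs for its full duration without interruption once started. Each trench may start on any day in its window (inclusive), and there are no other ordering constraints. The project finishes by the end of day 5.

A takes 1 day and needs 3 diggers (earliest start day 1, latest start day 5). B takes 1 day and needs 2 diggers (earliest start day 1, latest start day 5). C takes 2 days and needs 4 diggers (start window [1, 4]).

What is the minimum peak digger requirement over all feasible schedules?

Early-start (A@1, B@1, C@1) gives peak 9: d1:9  d2:4  d3:0  d4:0  d5:0.
Shift B→2, C→3.
Schedule A@1, B@2, C@3: d1:3  d2:2  d3:4  d4:4  d5:0 — peak 4.

4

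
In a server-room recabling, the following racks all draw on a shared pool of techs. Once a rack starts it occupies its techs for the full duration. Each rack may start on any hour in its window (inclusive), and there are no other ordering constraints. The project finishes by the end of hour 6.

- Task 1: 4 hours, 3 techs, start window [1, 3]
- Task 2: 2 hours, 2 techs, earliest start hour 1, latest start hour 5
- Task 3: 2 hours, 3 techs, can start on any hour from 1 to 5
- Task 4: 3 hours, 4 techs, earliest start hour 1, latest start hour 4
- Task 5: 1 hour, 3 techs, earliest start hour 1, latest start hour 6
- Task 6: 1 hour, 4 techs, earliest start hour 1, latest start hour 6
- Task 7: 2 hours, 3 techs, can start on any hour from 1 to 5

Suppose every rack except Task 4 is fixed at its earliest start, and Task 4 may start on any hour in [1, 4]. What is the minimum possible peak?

18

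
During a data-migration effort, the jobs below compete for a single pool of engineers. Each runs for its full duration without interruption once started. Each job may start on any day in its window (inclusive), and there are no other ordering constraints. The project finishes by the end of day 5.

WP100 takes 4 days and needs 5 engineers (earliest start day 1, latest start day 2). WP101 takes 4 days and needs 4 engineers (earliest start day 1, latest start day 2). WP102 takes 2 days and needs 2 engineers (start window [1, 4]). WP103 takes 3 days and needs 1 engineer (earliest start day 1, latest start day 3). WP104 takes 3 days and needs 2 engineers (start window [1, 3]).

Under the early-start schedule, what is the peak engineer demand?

14

Early-start schedule: WP100@1, WP101@1, WP102@1, WP103@1, WP104@1.
Load per day: day 1: 14, day 2: 14, day 3: 12, day 4: 9, day 5: 0.
Peak is 14.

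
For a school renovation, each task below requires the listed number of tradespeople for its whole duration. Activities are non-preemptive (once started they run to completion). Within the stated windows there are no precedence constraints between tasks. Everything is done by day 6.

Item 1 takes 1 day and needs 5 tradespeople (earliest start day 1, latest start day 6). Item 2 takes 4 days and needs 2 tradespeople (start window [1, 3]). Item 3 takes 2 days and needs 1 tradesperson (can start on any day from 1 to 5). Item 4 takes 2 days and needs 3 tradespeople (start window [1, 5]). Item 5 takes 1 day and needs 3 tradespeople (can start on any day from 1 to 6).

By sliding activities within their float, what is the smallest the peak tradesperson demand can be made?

Early-start (Item 1@1, Item 2@1, Item 3@1, Item 4@1, Item 5@1) gives peak 14: d1:14  d2:6  d3:2  d4:2  d5:0  d6:0.
Shift Item 2→2, Item 3→2, Item 4→4, Item 5→6.
Schedule Item 1@1, Item 2@2, Item 3@2, Item 4@4, Item 5@6: d1:5  d2:3  d3:3  d4:5  d5:5  d6:3 — peak 5.

5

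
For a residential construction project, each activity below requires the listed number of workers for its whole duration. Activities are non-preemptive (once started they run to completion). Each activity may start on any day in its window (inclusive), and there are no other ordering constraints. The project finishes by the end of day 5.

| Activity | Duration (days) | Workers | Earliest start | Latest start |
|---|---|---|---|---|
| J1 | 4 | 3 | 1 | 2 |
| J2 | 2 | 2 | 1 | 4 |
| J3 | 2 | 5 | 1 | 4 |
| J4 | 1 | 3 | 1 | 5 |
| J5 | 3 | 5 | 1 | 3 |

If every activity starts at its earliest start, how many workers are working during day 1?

At early start, day 1 has: J1, J2, J3, J4, J5.
Demand: 3 + 2 + 5 + 3 + 5 = 18.

18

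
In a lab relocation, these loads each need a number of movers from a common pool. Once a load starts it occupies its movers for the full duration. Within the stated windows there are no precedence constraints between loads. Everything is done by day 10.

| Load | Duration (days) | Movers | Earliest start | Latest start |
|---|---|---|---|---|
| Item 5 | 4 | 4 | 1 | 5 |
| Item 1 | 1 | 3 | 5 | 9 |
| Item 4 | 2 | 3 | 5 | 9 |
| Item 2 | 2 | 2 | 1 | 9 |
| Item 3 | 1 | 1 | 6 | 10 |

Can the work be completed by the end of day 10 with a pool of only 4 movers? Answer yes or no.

yes

Schedule Item 5@1, Item 1@5, Item 4@6, Item 2@8, Item 3@6: d1:4  d2:4  d3:4  d4:4  d5:3  d6:4  d7:3  d8:2  d9:2  d10:0 — peak 4 ≤ 4.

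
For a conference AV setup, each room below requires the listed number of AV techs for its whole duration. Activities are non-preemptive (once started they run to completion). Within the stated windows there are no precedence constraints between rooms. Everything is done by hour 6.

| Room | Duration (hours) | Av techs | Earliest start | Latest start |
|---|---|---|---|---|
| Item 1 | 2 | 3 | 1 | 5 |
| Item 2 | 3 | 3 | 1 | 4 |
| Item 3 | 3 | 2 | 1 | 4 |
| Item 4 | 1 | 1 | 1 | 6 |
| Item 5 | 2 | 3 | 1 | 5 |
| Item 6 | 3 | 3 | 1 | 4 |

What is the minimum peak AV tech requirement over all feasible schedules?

8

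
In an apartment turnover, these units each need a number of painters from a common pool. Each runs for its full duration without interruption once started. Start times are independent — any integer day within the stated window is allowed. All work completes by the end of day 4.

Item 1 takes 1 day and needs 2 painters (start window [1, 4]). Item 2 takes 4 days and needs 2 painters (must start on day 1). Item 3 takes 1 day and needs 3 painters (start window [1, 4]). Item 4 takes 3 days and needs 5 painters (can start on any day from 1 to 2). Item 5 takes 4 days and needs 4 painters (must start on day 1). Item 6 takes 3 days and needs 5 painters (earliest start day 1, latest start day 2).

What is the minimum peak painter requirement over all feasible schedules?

16

Early-start (Item 1@1, Item 2@1, Item 3@1, Item 4@1, Item 5@1, Item 6@1) gives peak 21: d1:21  d2:16  d3:16  d4:6.
Shift Item 6→2.
Schedule Item 1@1, Item 2@1, Item 3@1, Item 4@1, Item 5@1, Item 6@2: d1:16  d2:16  d3:16  d4:11 — peak 16.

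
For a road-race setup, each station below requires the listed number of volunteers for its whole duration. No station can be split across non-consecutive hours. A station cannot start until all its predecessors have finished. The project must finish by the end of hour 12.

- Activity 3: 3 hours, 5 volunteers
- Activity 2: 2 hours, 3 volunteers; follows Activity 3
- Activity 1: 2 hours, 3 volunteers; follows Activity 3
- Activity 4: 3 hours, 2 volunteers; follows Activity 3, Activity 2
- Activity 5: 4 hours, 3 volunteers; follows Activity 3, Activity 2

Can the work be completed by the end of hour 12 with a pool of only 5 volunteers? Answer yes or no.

yes

Schedule Activity 3@1, Activity 2@4, Activity 1@6, Activity 4@6, Activity 5@8: h1:5  h2:5  h3:5  h4:3  h5:3  h6:5  h7:5  h8:5  h9:3  h10:3  h11:3  h12:0 — peak 5 ≤ 5.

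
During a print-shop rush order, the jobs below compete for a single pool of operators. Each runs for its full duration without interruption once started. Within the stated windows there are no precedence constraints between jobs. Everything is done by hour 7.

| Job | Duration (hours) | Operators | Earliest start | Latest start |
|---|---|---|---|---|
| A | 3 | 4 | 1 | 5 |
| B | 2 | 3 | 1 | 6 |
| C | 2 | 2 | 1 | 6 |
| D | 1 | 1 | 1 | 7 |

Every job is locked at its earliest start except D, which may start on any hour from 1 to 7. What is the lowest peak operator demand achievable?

D@1: h1:10  h2:9  h3:4  h4:0  h5:0  h6:0  h7:0 → peak 10
D@2: h1:9  h2:10  h3:4  h4:0  h5:0  h6:0  h7:0 → peak 10
D@3: h1:9  h2:9  h3:5  h4:0  h5:0  h6:0  h7:0 → peak 9
D@4: h1:9  h2:9  h3:4  h4:1  h5:0  h6:0  h7:0 → peak 9
D@5: h1:9  h2:9  h3:4  h4:0  h5:1  h6:0  h7:0 → peak 9
D@6: h1:9  h2:9  h3:4  h4:0  h5:0  h6:1  h7:0 → peak 9
D@7: h1:9  h2:9  h3:4  h4:0  h5:0  h6:0  h7:1 → peak 9
Best is D@3, peak 9.

9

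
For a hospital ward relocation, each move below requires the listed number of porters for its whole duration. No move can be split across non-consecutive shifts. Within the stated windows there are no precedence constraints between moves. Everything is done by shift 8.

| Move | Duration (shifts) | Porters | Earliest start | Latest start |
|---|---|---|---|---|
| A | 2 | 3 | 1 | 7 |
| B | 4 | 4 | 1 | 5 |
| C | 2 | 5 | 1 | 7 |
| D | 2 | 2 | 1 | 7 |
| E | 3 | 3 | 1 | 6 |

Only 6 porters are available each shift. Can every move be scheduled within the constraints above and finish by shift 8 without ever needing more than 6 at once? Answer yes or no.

no

The minimum achievable peak is 7; 6 < 7, so no feasible schedule stays within the cap.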